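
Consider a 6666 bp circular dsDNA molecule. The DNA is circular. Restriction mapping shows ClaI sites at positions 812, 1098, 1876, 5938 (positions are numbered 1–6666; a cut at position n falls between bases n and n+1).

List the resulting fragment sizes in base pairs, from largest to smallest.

4062, 1540, 778, 286 bp

Circular molecule, 4 cuts → 4 fragments:
  1098 − 812 = 286 bp
  1876 − 1098 = 778 bp
  5938 − 1876 = 4062 bp
  wrap: 6666 − 5938 + 812 = 1540 bp
Sorted largest to smallest: 4062, 1540, 778, 286 bp.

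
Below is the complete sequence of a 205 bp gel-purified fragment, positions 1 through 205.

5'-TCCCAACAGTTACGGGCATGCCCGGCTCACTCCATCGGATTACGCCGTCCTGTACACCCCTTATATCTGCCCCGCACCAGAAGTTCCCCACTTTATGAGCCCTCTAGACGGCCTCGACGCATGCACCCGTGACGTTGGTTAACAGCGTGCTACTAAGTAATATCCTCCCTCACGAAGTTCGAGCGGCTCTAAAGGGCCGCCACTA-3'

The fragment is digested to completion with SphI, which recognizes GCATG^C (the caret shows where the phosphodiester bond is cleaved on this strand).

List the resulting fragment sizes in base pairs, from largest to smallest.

103, 82, 20 bp

SphI sites (GCATGC) start at positions 16, 119.
SphI cuts after base 5 of each site (before the last base), so after positions 20, 123.
Linear molecule, 2 cuts → 3 fragments:
  1–20 → 20 bp
  21–123 → 103 bp
  124–205 → 82 bp
Sorted largest to smallest: 103, 82, 20 bp.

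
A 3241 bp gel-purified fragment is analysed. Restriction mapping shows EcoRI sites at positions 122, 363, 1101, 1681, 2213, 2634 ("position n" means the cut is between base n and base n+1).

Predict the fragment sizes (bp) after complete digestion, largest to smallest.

738, 607, 580, 532, 421, 241, 122 bp

Linear molecule, 6 cuts → 7 fragments:
  122 − 0 = 122 bp
  363 − 122 = 241 bp
  1101 − 363 = 738 bp
  1681 − 1101 = 580 bp
  2213 − 1681 = 532 bp
  2634 − 2213 = 421 bp
  3241 − 2634 = 607 bp
Sorted largest to smallest: 738, 607, 580, 532, 421, 241, 122 bp.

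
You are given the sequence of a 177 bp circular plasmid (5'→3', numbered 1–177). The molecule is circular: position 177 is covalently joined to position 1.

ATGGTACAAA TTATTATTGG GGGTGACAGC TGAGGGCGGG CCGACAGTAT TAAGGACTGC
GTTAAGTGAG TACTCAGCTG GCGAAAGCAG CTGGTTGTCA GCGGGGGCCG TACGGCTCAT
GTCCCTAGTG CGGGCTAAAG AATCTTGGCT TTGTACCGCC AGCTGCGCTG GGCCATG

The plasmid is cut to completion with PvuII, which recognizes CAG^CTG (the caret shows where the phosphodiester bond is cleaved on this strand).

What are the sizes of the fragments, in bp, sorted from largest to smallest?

72, 48, 44, 13 bp

PvuII sites (CAGCTG) start at positions 27, 75, 88, 160.
PvuII cuts after base 3 of each site, so after positions 29, 77, 90, 162.
Circular molecule, 4 cuts → 4 fragments:
  30–77 → 48 bp
  78–90 → 13 bp
  91–162 → 72 bp
  163–177 then 1–29 → 15 + 29 = 44 bp
Sorted largest to smallest: 72, 48, 44, 13 bp.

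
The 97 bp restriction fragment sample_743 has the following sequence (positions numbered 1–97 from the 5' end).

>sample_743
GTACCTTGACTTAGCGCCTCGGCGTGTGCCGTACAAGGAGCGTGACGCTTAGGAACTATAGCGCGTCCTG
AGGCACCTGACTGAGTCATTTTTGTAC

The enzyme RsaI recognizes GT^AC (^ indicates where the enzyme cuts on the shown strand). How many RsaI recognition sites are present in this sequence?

3

GTAC occurs starting at positions 1, 31, 94.
RsaI cuts at 3 sites.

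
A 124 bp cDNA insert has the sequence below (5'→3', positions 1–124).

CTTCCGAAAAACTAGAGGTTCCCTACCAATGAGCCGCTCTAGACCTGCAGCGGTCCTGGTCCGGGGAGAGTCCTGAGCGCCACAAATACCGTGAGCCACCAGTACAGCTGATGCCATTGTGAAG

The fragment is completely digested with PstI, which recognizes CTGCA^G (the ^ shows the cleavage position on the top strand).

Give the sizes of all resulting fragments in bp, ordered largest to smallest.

75, 49 bp

The PstI site (CTGCAG) starts at position 45.
PstI cuts after base 5 of each site (before the last base), so after position 49.
Linear molecule, 1 cut → 2 fragments:
  1–49 → 49 bp
  50–124 → 75 bp
Sorted largest to smallest: 75, 49 bp.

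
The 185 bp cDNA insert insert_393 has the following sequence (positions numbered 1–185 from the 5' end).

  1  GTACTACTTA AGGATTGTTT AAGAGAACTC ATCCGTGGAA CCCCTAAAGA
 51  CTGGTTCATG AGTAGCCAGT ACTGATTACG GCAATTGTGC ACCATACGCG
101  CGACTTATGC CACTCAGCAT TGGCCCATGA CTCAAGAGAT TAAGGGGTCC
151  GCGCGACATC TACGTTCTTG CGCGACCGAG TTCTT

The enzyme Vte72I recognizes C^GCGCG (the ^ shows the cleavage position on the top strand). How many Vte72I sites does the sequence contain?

2

CGCGCG occurs starting at positions 97, 150.
Vte72I cuts at 2 sites.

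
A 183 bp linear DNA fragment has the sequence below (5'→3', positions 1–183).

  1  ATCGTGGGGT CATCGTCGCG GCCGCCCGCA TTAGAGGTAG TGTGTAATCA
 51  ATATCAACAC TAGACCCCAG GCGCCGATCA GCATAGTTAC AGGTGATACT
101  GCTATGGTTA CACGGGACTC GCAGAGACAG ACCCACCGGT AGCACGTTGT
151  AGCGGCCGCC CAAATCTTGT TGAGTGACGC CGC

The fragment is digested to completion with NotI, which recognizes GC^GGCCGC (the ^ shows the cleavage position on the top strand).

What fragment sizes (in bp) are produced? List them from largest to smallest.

134, 30, 19 bp

NotI sites (GCGGCCGC) start at positions 18, 152.
NotI cuts after base 2 of each site, so after positions 19, 153.
Linear molecule, 2 cuts → 3 fragments:
  1–19 → 19 bp
  20–153 → 134 bp
  154–183 → 30 bp
Sorted largest to smallest: 134, 30, 19 bp.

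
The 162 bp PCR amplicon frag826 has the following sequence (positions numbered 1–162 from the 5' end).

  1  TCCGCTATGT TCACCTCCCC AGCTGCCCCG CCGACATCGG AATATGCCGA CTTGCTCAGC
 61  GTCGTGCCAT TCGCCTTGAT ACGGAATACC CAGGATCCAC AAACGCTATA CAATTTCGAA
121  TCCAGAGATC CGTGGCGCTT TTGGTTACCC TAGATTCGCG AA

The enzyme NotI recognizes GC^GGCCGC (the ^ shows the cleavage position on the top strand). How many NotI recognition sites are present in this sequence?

No occurrence of GCGGCCGC is present in the sequence.
NotI does not cut: 0 sites.

0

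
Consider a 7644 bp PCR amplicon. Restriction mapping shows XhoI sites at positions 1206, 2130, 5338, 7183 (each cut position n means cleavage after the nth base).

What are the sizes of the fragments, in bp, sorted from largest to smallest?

3208, 1845, 1206, 924, 461 bp

Linear molecule, 4 cuts → 5 fragments:
  1206 − 0 = 1206 bp
  2130 − 1206 = 924 bp
  5338 − 2130 = 3208 bp
  7183 − 5338 = 1845 bp
  7644 − 7183 = 461 bp
Sorted largest to smallest: 3208, 1845, 1206, 924, 461 bp.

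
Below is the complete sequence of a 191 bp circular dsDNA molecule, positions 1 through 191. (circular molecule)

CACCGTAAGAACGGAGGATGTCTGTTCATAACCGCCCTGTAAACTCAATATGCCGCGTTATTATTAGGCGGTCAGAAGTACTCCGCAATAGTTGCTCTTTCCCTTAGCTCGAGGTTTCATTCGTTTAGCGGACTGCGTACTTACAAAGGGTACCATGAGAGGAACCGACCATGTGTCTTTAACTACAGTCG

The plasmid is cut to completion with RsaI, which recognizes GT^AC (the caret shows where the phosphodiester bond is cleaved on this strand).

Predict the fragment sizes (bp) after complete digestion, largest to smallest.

RsaI sites (GTAC) start at positions 78, 137, 150.
RsaI cuts after base 2 of each site, so after positions 79, 138, 151.
Circular molecule, 3 cuts → 3 fragments:
  80–138 → 59 bp
  139–151 → 13 bp
  152–191 then 1–79 → 40 + 79 = 119 bp
Sorted largest to smallest: 119, 59, 13 bp.

119, 59, 13 bp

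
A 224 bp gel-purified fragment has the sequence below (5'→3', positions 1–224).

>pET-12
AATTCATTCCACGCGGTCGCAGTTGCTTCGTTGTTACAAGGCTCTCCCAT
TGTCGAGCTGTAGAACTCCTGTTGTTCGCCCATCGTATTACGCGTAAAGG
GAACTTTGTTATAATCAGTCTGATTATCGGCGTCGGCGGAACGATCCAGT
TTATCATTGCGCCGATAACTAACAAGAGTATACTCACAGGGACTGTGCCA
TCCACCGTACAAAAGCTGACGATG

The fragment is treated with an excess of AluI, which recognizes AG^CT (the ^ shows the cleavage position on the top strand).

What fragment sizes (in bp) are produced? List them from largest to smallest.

AluI sites (AGCT) start at positions 56, 214.
AluI cuts after base 2 of each site, so after positions 57, 215.
Linear molecule, 2 cuts → 3 fragments:
  1–57 → 57 bp
  58–215 → 158 bp
  216–224 → 9 bp
Sorted largest to smallest: 158, 57, 9 bp.

158, 57, 9 bp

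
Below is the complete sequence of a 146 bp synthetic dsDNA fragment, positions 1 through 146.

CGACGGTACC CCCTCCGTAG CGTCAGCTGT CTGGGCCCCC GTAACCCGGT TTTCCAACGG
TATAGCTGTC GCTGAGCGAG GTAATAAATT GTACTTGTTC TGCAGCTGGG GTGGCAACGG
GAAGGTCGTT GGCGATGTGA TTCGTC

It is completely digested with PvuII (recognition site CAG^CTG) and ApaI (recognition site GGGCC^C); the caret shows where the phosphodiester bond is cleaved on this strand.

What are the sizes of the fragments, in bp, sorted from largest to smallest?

PvuII sites (CAGCTG) start at positions 24, 103.
PvuII cuts after base 3 of each site, so after positions 26, 105.
The ApaI site (GGGCCC) starts at position 33.
ApaI cuts after base 5 of each site (before the last base), so after position 37.
Combined cut positions: 26, 37, 105.
Linear molecule, 3 cuts → 4 fragments:
  1–26 → 26 bp
  27–37 → 11 bp
  38–105 → 68 bp
  106–146 → 41 bp
Sorted largest to smallest: 68, 41, 26, 11 bp.

68, 41, 26, 11 bp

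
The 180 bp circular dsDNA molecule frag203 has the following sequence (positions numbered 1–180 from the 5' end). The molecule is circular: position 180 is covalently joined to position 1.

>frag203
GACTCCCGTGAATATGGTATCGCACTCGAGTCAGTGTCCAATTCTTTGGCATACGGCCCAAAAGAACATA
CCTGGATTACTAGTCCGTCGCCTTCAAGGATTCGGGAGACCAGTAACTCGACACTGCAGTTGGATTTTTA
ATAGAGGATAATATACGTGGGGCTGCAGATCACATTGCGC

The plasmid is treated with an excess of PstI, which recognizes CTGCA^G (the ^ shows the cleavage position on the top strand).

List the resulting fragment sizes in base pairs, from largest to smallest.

PstI sites (CTGCAG) start at positions 124, 163.
PstI cuts after base 5 of each site (before the last base), so after positions 128, 167.
Circular molecule, 2 cuts → 2 fragments:
  129–167 → 39 bp
  168–180 then 1–128 → 13 + 128 = 141 bp
Sorted largest to smallest: 141, 39 bp.

141, 39 bp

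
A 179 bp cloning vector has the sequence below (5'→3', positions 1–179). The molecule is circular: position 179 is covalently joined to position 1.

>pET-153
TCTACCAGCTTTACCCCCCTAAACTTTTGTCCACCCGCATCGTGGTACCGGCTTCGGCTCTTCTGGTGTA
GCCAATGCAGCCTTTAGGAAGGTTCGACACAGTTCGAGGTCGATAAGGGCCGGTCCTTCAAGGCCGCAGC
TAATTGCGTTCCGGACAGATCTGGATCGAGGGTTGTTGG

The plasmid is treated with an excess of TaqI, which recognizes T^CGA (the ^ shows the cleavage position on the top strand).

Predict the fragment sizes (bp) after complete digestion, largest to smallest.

TaqI sites (TCGA) start at positions 94, 104, 110, 166.
TaqI cuts after the first base of each site, so after positions 94, 104, 110, 166.
Circular molecule, 4 cuts → 4 fragments:
  95–104 → 10 bp
  105–110 → 6 bp
  111–166 → 56 bp
  167–179 then 1–94 → 13 + 94 = 107 bp
Sorted largest to smallest: 107, 56, 10, 6 bp.

107, 56, 10, 6 bp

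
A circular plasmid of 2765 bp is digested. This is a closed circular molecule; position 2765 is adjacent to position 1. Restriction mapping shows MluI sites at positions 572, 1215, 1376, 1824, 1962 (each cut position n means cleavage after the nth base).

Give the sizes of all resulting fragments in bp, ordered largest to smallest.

Circular molecule, 5 cuts → 5 fragments:
  1215 − 572 = 643 bp
  1376 − 1215 = 161 bp
  1824 − 1376 = 448 bp
  1962 − 1824 = 138 bp
  wrap: 2765 − 1962 + 572 = 1375 bp
Sorted largest to smallest: 1375, 643, 448, 161, 138 bp.

1375, 643, 448, 161, 138 bp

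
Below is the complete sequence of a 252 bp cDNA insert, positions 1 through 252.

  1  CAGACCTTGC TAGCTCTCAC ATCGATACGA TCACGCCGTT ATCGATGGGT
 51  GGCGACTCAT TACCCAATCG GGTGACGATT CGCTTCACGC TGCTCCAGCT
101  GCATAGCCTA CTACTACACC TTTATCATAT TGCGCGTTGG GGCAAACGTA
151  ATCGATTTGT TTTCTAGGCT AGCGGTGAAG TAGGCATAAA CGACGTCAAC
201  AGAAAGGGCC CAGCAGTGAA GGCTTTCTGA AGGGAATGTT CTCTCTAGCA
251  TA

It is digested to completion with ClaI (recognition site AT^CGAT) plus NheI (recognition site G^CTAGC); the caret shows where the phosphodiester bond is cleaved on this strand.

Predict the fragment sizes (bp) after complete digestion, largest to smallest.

110, 84, 20, 16, 13, 9 bp

ClaI sites (ATCGAT) start at positions 21, 41, 151.
ClaI cuts after base 2 of each site, so after positions 22, 42, 152.
NheI sites (GCTAGC) start at positions 9, 168.
NheI cuts after the first base of each site, so after positions 9, 168.
Combined cut positions: 9, 22, 42, 152, 168.
Linear molecule, 5 cuts → 6 fragments:
  1–9 → 9 bp
  10–22 → 13 bp
  23–42 → 20 bp
  43–152 → 110 bp
  153–168 → 16 bp
  169–252 → 84 bp
Sorted largest to smallest: 110, 84, 20, 16, 13, 9 bp.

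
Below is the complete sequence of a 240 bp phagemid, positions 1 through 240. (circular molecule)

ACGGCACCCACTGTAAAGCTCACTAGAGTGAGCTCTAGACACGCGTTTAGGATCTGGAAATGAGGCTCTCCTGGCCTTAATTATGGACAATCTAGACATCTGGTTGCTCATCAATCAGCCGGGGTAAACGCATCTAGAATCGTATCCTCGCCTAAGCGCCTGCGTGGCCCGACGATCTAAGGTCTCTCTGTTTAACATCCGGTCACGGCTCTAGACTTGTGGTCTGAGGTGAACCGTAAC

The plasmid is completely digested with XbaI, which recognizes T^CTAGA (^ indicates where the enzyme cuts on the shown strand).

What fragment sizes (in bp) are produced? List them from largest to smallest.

77, 64, 57, 42 bp

XbaI sites (TCTAGA) start at positions 34, 91, 133, 210.
XbaI cuts after the first base of each site, so after positions 34, 91, 133, 210.
Circular molecule, 4 cuts → 4 fragments:
  35–91 → 57 bp
  92–133 → 42 bp
  134–210 → 77 bp
  211–240 then 1–34 → 30 + 34 = 64 bp
Sorted largest to smallest: 77, 64, 57, 42 bp.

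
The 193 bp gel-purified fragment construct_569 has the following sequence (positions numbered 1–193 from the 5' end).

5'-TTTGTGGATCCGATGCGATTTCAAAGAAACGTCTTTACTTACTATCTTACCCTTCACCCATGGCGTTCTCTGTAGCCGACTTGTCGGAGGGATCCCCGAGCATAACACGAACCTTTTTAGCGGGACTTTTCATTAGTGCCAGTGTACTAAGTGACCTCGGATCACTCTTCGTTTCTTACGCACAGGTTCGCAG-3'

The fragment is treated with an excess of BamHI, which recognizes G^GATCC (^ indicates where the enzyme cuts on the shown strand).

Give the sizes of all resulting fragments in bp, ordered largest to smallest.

103, 84, 6 bp

BamHI sites (GGATCC) start at positions 6, 90.
BamHI cuts after the first base of each site, so after positions 6, 90.
Linear molecule, 2 cuts → 3 fragments:
  1–6 → 6 bp
  7–90 → 84 bp
  91–193 → 103 bp
Sorted largest to smallest: 103, 84, 6 bp.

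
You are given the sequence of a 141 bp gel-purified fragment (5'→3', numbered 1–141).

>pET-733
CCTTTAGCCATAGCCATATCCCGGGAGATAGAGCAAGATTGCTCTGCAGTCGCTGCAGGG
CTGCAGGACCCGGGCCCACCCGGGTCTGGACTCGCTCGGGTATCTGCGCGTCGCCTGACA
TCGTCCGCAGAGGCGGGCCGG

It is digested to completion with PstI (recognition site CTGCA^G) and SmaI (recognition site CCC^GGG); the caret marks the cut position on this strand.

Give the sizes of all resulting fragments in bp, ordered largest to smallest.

PstI sites (CTGCAG) start at positions 44, 53, 61.
PstI cuts after base 5 of each site (before the last base), so after positions 48, 57, 65.
SmaI sites (CCCGGG) start at positions 20, 69, 79.
SmaI cuts after base 3 of each site, so after positions 22, 71, 81.
Combined cut positions: 22, 48, 57, 65, 71, 81.
Linear molecule, 6 cuts → 7 fragments:
  1–22 → 22 bp
  23–48 → 26 bp
  49–57 → 9 bp
  58–65 → 8 bp
  66–71 → 6 bp
  72–81 → 10 bp
  82–141 → 60 bp
Sorted largest to smallest: 60, 26, 22, 10, 9, 8, 6 bp.

60, 26, 22, 10, 9, 8, 6 bp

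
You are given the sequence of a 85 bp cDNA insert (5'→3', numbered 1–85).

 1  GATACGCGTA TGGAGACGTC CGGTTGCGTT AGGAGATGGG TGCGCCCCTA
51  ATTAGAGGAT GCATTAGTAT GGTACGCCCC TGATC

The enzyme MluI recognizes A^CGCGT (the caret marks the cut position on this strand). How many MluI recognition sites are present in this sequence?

ACGCGT occurs starting at position 4.
MluI cuts at 1 site.

1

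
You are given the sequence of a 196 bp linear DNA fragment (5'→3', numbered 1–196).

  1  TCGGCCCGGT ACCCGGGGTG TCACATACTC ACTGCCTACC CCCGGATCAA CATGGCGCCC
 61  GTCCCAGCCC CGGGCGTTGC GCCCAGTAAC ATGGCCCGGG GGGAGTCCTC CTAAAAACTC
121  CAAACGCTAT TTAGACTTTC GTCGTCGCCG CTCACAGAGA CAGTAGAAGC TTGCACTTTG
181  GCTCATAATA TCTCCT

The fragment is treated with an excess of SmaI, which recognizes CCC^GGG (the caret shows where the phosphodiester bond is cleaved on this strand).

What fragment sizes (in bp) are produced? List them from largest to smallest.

SmaI sites (CCCGGG) start at positions 12, 69, 95.
SmaI cuts after base 3 of each site, so after positions 14, 71, 97.
Linear molecule, 3 cuts → 4 fragments:
  1–14 → 14 bp
  15–71 → 57 bp
  72–97 → 26 bp
  98–196 → 99 bp
Sorted largest to smallest: 99, 57, 26, 14 bp.

99, 57, 26, 14 bp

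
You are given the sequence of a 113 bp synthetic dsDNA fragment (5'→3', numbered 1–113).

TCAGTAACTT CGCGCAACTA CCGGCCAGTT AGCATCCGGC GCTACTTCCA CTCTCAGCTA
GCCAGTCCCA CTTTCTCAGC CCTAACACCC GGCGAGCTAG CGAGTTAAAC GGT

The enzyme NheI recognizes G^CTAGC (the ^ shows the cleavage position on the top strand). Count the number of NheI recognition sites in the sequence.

2

GCTAGC occurs starting at positions 57, 96.
NheI cuts at 2 sites.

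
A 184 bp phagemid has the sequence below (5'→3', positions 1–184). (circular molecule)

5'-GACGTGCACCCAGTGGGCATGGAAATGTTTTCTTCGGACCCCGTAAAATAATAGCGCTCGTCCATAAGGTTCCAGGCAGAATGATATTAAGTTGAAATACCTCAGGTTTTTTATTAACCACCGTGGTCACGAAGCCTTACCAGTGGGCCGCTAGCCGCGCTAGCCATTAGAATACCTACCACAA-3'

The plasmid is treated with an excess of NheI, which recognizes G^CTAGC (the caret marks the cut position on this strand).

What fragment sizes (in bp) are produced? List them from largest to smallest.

NheI sites (GCTAGC) start at positions 150, 159.
NheI cuts after the first base of each site, so after positions 150, 159.
Circular molecule, 2 cuts → 2 fragments:
  151–159 → 9 bp
  160–184 then 1–150 → 25 + 150 = 175 bp
Sorted largest to smallest: 175, 9 bp.

175, 9 bp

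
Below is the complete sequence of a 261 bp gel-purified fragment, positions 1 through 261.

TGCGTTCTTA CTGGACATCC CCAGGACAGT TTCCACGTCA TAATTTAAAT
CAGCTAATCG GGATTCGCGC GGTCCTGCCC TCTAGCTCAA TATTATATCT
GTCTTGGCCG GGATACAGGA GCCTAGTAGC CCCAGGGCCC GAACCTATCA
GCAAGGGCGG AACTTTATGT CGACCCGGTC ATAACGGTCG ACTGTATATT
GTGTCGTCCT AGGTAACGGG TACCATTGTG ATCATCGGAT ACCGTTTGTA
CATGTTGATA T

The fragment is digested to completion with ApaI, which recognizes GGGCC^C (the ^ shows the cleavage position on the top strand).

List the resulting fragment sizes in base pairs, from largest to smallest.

The ApaI site (GGGCCC) starts at position 135.
ApaI cuts after base 5 of each site (before the last base), so after position 139.
Linear molecule, 1 cut → 2 fragments:
  1–139 → 139 bp
  140–261 → 122 bp
Sorted largest to smallest: 139, 122 bp.

139, 122 bp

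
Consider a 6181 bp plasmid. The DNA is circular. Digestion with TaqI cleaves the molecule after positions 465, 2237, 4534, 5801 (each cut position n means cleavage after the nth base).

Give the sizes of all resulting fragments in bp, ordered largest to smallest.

Circular molecule, 4 cuts → 4 fragments:
  2237 − 465 = 1772 bp
  4534 − 2237 = 2297 bp
  5801 − 4534 = 1267 bp
  wrap: 6181 − 5801 + 465 = 845 bp
Sorted largest to smallest: 2297, 1772, 1267, 845 bp.

2297, 1772, 1267, 845 bp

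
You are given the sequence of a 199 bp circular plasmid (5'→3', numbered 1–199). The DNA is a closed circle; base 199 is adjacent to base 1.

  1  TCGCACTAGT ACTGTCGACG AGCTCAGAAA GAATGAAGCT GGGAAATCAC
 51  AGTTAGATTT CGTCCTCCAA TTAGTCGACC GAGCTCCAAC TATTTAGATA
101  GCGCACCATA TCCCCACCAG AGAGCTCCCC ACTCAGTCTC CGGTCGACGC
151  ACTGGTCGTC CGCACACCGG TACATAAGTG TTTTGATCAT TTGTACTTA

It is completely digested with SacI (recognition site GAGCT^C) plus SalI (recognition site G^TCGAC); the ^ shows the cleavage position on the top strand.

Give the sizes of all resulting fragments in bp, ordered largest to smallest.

70, 50, 41, 17, 11, 10 bp

SacI sites (GAGCTC) start at positions 20, 81, 122.
SacI cuts after base 5 of each site (before the last base), so after positions 24, 85, 126.
SalI sites (GTCGAC) start at positions 14, 74, 143.
SalI cuts after the first base of each site, so after positions 14, 74, 143.
Combined cut positions: 14, 24, 74, 85, 126, 143.
Circular molecule, 6 cuts → 6 fragments:
  15–24 → 10 bp
  25–74 → 50 bp
  75–85 → 11 bp
  86–126 → 41 bp
  127–143 → 17 bp
  144–199 then 1–14 → 56 + 14 = 70 bp
Sorted largest to smallest: 70, 50, 41, 17, 11, 10 bp.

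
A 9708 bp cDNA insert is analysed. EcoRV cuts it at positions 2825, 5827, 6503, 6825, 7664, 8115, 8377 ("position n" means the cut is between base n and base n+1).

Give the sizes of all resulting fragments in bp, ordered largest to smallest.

Linear molecule, 7 cuts → 8 fragments:
  2825 − 0 = 2825 bp
  5827 − 2825 = 3002 bp
  6503 − 5827 = 676 bp
  6825 − 6503 = 322 bp
  7664 − 6825 = 839 bp
  8115 − 7664 = 451 bp
  8377 − 8115 = 262 bp
  9708 − 8377 = 1331 bp
Sorted largest to smallest: 3002, 2825, 1331, 839, 676, 451, 322, 262 bp.

3002, 2825, 1331, 839, 676, 451, 322, 262 bp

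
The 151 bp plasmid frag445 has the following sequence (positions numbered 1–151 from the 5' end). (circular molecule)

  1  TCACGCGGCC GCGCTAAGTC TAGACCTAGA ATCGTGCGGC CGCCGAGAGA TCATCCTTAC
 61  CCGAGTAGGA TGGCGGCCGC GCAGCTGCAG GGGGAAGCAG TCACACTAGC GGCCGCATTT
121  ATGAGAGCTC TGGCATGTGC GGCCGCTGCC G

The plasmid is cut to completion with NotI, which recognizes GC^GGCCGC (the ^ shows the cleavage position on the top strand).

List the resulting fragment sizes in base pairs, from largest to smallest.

NotI sites (GCGGCCGC) start at positions 5, 36, 73, 109, 139.
NotI cuts after base 2 of each site, so after positions 6, 37, 74, 110, 140.
Circular molecule, 5 cuts → 5 fragments:
  7–37 → 31 bp
  38–74 → 37 bp
  75–110 → 36 bp
  111–140 → 30 bp
  141–151 then 1–6 → 11 + 6 = 17 bp
Sorted largest to smallest: 37, 36, 31, 30, 17 bp.

37, 36, 31, 30, 17 bp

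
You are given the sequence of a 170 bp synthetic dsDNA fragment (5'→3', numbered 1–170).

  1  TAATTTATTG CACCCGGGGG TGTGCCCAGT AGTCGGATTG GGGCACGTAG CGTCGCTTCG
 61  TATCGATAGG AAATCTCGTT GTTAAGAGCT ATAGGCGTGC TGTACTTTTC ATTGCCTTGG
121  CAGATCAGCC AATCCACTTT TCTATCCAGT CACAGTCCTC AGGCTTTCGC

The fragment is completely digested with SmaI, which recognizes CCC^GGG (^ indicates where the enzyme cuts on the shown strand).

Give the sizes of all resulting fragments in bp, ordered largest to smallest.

155, 15 bp

The SmaI site (CCCGGG) starts at position 13.
SmaI cuts after base 3 of each site, so after position 15.
Linear molecule, 1 cut → 2 fragments:
  1–15 → 15 bp
  16–170 → 155 bp
Sorted largest to smallest: 155, 15 bp.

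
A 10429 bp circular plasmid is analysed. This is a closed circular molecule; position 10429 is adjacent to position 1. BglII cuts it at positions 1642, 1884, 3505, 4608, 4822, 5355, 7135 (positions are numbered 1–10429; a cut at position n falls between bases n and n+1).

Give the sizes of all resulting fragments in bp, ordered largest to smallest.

Circular molecule, 7 cuts → 7 fragments:
  1884 − 1642 = 242 bp
  3505 − 1884 = 1621 bp
  4608 − 3505 = 1103 bp
  4822 − 4608 = 214 bp
  5355 − 4822 = 533 bp
  7135 − 5355 = 1780 bp
  wrap: 10429 − 7135 + 1642 = 4936 bp
Sorted largest to smallest: 4936, 1780, 1621, 1103, 533, 242, 214 bp.

4936, 1780, 1621, 1103, 533, 242, 214 bp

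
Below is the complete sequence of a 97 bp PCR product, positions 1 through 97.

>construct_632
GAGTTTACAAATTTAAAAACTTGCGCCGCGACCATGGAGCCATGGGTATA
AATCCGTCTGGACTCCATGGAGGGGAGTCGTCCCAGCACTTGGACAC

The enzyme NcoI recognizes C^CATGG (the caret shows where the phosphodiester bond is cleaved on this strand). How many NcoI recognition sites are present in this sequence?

3

CCATGG occurs starting at positions 32, 40, 65.
NcoI cuts at 3 sites.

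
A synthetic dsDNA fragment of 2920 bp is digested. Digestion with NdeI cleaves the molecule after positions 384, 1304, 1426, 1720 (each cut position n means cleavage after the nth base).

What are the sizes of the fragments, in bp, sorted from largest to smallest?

Linear molecule, 4 cuts → 5 fragments:
  384 − 0 = 384 bp
  1304 − 384 = 920 bp
  1426 − 1304 = 122 bp
  1720 − 1426 = 294 bp
  2920 − 1720 = 1200 bp
Sorted largest to smallest: 1200, 920, 384, 294, 122 bp.

1200, 920, 384, 294, 122 bp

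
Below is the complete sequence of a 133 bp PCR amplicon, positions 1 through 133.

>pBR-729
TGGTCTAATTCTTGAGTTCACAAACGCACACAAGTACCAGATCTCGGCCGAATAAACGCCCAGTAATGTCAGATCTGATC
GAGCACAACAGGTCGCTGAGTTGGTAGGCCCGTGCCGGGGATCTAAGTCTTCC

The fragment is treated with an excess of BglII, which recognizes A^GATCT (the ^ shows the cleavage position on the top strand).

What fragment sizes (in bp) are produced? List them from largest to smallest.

62, 39, 32 bp

BglII sites (AGATCT) start at positions 39, 71.
BglII cuts after the first base of each site, so after positions 39, 71.
Linear molecule, 2 cuts → 3 fragments:
  1–39 → 39 bp
  40–71 → 32 bp
  72–133 → 62 bp
Sorted largest to smallest: 62, 39, 32 bp.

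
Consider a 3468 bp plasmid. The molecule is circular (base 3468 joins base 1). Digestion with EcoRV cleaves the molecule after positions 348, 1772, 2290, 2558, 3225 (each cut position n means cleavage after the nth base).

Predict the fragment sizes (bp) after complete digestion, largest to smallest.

1424, 667, 591, 518, 268 bp

Circular molecule, 5 cuts → 5 fragments:
  1772 − 348 = 1424 bp
  2290 − 1772 = 518 bp
  2558 − 2290 = 268 bp
  3225 − 2558 = 667 bp
  wrap: 3468 − 3225 + 348 = 591 bp
Sorted largest to smallest: 1424, 667, 591, 518, 268 bp.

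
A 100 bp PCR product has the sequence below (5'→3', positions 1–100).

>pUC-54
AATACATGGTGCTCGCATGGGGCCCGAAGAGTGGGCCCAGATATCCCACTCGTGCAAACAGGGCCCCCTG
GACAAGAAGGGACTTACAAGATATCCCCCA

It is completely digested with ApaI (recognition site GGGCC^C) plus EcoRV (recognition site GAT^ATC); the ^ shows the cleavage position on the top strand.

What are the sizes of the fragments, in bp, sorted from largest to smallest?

ApaI sites (GGGCCC) start at positions 20, 33, 61.
ApaI cuts after base 5 of each site (before the last base), so after positions 24, 37, 65.
EcoRV sites (GATATC) start at positions 40, 90.
EcoRV cuts after base 3 of each site, so after positions 42, 92.
Combined cut positions: 24, 37, 42, 65, 92.
Linear molecule, 5 cuts → 6 fragments:
  1–24 → 24 bp
  25–37 → 13 bp
  38–42 → 5 bp
  43–65 → 23 bp
  66–92 → 27 bp
  93–100 → 8 bp
Sorted largest to smallest: 27, 24, 23, 13, 8, 5 bp.

27, 24, 23, 13, 8, 5 bp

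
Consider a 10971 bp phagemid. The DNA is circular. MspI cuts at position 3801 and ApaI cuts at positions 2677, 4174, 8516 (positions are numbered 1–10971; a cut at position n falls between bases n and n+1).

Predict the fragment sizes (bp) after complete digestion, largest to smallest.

Combined cut positions (sorted): 2677, 3801, 4174, 8516.
Circular molecule, 4 cuts → 4 fragments:
  3801 − 2677 = 1124 bp
  4174 − 3801 = 373 bp
  8516 − 4174 = 4342 bp
  wrap: 10971 − 8516 + 2677 = 5132 bp
Sorted largest to smallest: 5132, 4342, 1124, 373 bp.

5132, 4342, 1124, 373 bp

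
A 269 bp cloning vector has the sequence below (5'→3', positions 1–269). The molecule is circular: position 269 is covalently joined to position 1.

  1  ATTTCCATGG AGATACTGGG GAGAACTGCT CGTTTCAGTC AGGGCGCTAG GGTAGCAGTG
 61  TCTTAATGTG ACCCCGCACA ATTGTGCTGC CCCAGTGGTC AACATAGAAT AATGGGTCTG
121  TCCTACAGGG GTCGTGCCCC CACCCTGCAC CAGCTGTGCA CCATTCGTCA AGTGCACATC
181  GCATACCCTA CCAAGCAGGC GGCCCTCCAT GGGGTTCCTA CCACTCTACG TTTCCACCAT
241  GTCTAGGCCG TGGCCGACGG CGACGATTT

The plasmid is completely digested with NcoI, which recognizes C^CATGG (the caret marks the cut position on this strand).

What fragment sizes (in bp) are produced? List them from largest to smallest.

202, 67 bp

NcoI sites (CCATGG) start at positions 5, 207.
NcoI cuts after the first base of each site, so after positions 5, 207.
Circular molecule, 2 cuts → 2 fragments:
  6–207 → 202 bp
  208–269 then 1–5 → 62 + 5 = 67 bp
Sorted largest to smallest: 202, 67 bp.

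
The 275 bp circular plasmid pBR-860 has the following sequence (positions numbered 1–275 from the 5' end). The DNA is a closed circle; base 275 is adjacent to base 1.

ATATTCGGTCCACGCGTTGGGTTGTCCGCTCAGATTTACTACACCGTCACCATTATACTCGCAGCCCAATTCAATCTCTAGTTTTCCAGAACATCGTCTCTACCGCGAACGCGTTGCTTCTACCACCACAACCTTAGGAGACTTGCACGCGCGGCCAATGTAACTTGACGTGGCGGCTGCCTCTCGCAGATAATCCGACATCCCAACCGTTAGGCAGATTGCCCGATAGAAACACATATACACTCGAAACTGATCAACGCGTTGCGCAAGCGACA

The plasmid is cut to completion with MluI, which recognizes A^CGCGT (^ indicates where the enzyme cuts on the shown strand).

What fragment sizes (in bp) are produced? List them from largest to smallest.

MluI sites (ACGCGT) start at positions 12, 109, 257.
MluI cuts after the first base of each site, so after positions 12, 109, 257.
Circular molecule, 3 cuts → 3 fragments:
  13–109 → 97 bp
  110–257 → 148 bp
  258–275 then 1–12 → 18 + 12 = 30 bp
Sorted largest to smallest: 148, 97, 30 bp.

148, 97, 30 bp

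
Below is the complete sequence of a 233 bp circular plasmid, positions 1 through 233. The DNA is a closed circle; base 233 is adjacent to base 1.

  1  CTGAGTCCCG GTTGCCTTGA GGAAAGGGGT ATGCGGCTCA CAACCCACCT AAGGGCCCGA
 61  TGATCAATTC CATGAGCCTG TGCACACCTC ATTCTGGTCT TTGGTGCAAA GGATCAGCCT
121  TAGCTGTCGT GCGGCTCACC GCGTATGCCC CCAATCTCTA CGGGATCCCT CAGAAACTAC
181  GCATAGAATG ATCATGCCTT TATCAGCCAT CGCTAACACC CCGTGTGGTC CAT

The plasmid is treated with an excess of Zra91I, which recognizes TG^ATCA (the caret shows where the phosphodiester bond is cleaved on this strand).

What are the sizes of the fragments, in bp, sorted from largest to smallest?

128, 105 bp

Zra91I sites (TGATCA) start at positions 61, 189.
Zra91I cuts after base 2 of each site, so after positions 62, 190.
Circular molecule, 2 cuts → 2 fragments:
  63–190 → 128 bp
  191–233 then 1–62 → 43 + 62 = 105 bp
Sorted largest to smallest: 128, 105 bp.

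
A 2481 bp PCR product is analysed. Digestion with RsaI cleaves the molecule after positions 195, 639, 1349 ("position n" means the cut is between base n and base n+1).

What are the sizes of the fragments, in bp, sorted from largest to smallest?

Linear molecule, 3 cuts → 4 fragments:
  195 − 0 = 195 bp
  639 − 195 = 444 bp
  1349 − 639 = 710 bp
  2481 − 1349 = 1132 bp
Sorted largest to smallest: 1132, 710, 444, 195 bp.

1132, 710, 444, 195 bp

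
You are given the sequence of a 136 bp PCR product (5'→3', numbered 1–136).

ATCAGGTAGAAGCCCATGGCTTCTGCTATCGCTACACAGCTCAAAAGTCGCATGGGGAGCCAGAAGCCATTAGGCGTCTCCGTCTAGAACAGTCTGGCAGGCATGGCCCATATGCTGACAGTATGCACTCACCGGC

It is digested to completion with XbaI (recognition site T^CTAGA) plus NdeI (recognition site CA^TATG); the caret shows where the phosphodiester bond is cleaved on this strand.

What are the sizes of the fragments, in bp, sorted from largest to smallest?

83, 27, 26 bp

The XbaI site (TCTAGA) starts at position 83.
XbaI cuts after the first base of each site, so after position 83.
The NdeI site (CATATG) starts at position 109.
NdeI cuts after base 2 of each site, so after position 110.
Combined cut positions: 83, 110.
Linear molecule, 2 cuts → 3 fragments:
  1–83 → 83 bp
  84–110 → 27 bp
  111–136 → 26 bp
Sorted largest to smallest: 83, 27, 26 bp.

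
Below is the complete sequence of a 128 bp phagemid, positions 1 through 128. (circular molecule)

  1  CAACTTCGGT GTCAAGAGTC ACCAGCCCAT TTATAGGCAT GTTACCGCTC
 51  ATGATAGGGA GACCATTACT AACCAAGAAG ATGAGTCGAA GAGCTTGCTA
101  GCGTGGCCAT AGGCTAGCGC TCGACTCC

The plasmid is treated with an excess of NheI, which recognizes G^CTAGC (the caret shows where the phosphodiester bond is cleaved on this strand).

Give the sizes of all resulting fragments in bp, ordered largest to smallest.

112, 16 bp

NheI sites (GCTAGC) start at positions 97, 113.
NheI cuts after the first base of each site, so after positions 97, 113.
Circular molecule, 2 cuts → 2 fragments:
  98–113 → 16 bp
  114–128 then 1–97 → 15 + 97 = 112 bp
Sorted largest to smallest: 112, 16 bp.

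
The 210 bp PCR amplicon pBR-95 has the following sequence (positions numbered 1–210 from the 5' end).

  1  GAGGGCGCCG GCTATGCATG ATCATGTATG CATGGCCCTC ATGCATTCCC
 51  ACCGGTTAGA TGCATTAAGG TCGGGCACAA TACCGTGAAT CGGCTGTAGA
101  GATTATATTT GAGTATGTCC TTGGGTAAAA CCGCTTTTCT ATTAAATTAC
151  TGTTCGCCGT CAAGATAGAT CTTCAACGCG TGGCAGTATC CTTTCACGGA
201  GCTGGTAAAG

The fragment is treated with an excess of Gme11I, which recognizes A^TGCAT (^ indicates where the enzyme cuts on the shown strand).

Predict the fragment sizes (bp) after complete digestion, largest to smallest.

Gme11I sites (ATGCAT) start at positions 14, 28, 41, 60.
Gme11I cuts after the first base of each site, so after positions 14, 28, 41, 60.
Linear molecule, 4 cuts → 5 fragments:
  1–14 → 14 bp
  15–28 → 14 bp
  29–41 → 13 bp
  42–60 → 19 bp
  61–210 → 150 bp
Sorted largest to smallest: 150, 19, 14, 14, 13 bp.

150, 19, 14, 14, 13 bp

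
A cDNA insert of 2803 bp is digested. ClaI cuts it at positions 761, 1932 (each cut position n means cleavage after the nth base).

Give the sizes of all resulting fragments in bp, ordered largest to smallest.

1171, 871, 761 bp

Linear molecule, 2 cuts → 3 fragments:
  761 − 0 = 761 bp
  1932 − 761 = 1171 bp
  2803 − 1932 = 871 bp
Sorted largest to smallest: 1171, 871, 761 bp.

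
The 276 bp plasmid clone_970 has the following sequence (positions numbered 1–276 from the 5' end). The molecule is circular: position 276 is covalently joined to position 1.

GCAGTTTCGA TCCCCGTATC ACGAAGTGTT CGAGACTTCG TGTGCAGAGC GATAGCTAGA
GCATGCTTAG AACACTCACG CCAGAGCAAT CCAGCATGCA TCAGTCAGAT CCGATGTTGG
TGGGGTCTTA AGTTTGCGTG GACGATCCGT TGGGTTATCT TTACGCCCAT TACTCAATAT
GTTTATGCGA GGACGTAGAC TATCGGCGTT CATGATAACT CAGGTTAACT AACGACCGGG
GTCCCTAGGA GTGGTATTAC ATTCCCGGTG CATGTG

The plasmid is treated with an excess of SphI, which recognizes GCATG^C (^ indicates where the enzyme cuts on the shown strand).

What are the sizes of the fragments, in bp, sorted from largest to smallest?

SphI sites (GCATGC) start at positions 61, 94.
SphI cuts after base 5 of each site (before the last base), so after positions 65, 98.
Circular molecule, 2 cuts → 2 fragments:
  66–98 → 33 bp
  99–276 then 1–65 → 178 + 65 = 243 bp
Sorted largest to smallest: 243, 33 bp.

243, 33 bp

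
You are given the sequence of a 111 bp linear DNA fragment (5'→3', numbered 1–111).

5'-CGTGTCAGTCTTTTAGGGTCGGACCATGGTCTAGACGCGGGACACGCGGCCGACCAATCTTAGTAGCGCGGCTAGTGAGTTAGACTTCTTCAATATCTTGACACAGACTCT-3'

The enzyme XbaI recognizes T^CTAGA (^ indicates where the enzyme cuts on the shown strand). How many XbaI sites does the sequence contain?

TCTAGA occurs starting at position 30.
XbaI cuts at 1 site.

1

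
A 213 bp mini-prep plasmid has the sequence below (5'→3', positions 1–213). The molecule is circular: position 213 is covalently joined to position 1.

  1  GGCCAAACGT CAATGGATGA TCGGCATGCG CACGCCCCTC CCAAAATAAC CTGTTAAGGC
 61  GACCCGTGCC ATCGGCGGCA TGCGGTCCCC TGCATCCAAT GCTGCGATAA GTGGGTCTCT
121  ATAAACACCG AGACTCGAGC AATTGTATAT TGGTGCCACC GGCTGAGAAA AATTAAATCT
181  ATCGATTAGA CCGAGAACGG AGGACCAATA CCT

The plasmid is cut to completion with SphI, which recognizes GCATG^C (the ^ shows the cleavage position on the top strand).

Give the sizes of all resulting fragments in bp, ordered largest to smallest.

SphI sites (GCATGC) start at positions 24, 78.
SphI cuts after base 5 of each site (before the last base), so after positions 28, 82.
Circular molecule, 2 cuts → 2 fragments:
  29–82 → 54 bp
  83–213 then 1–28 → 131 + 28 = 159 bp
Sorted largest to smallest: 159, 54 bp.

159, 54 bp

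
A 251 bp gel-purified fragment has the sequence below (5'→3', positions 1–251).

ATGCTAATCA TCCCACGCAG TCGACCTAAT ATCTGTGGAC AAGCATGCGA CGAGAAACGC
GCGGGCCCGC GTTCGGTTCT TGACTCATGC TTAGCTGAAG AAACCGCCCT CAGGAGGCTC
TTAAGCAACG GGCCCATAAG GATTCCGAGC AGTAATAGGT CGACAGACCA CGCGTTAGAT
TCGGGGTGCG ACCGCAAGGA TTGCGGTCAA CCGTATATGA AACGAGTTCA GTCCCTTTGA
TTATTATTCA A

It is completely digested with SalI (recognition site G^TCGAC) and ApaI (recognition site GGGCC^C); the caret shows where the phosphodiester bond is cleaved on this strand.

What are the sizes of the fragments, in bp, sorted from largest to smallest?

92, 67, 47, 25, 20 bp

SalI sites (GTCGAC) start at positions 20, 159.
SalI cuts after the first base of each site, so after positions 20, 159.
ApaI sites (GGGCCC) start at positions 63, 130.
ApaI cuts after base 5 of each site (before the last base), so after positions 67, 134.
Combined cut positions: 20, 67, 134, 159.
Linear molecule, 4 cuts → 5 fragments:
  1–20 → 20 bp
  21–67 → 47 bp
  68–134 → 67 bp
  135–159 → 25 bp
  160–251 → 92 bp
Sorted largest to smallest: 92, 67, 47, 25, 20 bp.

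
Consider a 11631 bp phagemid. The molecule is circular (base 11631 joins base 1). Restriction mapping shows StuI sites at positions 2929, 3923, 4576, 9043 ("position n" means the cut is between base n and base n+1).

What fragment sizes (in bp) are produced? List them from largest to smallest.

5517, 4467, 994, 653 bp

Circular molecule, 4 cuts → 4 fragments:
  3923 − 2929 = 994 bp
  4576 − 3923 = 653 bp
  9043 − 4576 = 4467 bp
  wrap: 11631 − 9043 + 2929 = 5517 bp
Sorted largest to smallest: 5517, 4467, 994, 653 bp.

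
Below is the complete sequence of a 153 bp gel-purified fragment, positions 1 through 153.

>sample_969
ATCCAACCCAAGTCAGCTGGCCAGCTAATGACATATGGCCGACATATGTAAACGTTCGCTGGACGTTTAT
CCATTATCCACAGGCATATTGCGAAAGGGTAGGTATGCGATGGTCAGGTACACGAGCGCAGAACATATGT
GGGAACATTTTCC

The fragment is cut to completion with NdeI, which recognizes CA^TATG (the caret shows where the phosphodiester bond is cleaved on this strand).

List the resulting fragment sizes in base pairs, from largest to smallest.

91, 33, 18, 11 bp

NdeI sites (CATATG) start at positions 32, 43, 134.
NdeI cuts after base 2 of each site, so after positions 33, 44, 135.
Linear molecule, 3 cuts → 4 fragments:
  1–33 → 33 bp
  34–44 → 11 bp
  45–135 → 91 bp
  136–153 → 18 bp
Sorted largest to smallest: 91, 33, 18, 11 bp.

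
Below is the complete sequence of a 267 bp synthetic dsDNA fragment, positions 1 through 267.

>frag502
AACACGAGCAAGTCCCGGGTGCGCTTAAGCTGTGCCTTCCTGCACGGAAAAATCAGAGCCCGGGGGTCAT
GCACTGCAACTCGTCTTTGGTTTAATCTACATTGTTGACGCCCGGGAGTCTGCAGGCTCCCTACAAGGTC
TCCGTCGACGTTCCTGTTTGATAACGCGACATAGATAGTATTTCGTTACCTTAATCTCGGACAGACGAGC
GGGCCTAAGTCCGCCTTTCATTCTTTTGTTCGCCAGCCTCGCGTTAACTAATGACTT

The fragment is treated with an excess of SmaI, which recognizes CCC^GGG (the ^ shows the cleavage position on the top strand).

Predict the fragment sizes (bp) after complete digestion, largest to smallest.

154, 52, 45, 16 bp

SmaI sites (CCCGGG) start at positions 14, 59, 111.
SmaI cuts after base 3 of each site, so after positions 16, 61, 113.
Linear molecule, 3 cuts → 4 fragments:
  1–16 → 16 bp
  17–61 → 45 bp
  62–113 → 52 bp
  114–267 → 154 bp
Sorted largest to smallest: 154, 52, 45, 16 bp.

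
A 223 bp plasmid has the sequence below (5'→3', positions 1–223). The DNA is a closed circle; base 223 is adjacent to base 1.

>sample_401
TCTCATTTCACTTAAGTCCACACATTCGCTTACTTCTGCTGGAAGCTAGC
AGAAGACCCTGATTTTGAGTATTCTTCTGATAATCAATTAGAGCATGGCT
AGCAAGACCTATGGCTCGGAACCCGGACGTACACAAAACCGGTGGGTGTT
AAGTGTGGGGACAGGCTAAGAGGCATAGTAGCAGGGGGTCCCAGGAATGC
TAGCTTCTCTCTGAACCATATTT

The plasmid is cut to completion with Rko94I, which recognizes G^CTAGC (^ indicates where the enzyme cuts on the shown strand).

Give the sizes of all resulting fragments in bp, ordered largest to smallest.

101, 69, 53 bp

Rko94I sites (GCTAGC) start at positions 45, 98, 199.
Rko94I cuts after the first base of each site, so after positions 45, 98, 199.
Circular molecule, 3 cuts → 3 fragments:
  46–98 → 53 bp
  99–199 → 101 bp
  200–223 then 1–45 → 24 + 45 = 69 bp
Sorted largest to smallest: 101, 69, 53 bp.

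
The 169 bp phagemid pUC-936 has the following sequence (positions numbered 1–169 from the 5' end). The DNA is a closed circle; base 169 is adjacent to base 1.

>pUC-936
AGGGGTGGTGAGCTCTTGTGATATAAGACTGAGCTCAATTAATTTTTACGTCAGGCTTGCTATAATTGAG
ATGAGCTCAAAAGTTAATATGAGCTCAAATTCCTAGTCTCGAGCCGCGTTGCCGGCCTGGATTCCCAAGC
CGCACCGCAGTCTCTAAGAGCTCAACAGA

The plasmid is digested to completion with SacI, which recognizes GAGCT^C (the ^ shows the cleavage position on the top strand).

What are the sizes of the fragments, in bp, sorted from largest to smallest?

67, 42, 21, 21, 18 bp

SacI sites (GAGCTC) start at positions 10, 31, 73, 91, 158.
SacI cuts after base 5 of each site (before the last base), so after positions 14, 35, 77, 95, 162.
Circular molecule, 5 cuts → 5 fragments:
  15–35 → 21 bp
  36–77 → 42 bp
  78–95 → 18 bp
  96–162 → 67 bp
  163–169 then 1–14 → 7 + 14 = 21 bp
Sorted largest to smallest: 67, 42, 21, 21, 18 bp.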